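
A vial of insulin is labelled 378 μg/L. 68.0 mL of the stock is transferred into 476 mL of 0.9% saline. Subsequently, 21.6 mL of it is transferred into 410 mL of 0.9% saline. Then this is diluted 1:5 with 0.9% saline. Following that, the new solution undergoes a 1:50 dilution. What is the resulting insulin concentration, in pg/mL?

Overall dilution factor = 8 × 19.98 × 5 × 50 = 4.00 × 10⁴.
378 μg/L / 4.00 × 10⁴ = 9.46 × 10⁻³ μg/L = 9.46 pg/mL.

9.46 pg/mL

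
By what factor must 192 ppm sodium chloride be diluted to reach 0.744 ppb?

2.58 × 10⁵

Factor = C₀/C_target = 192 ppm / 0.744 ppb = 2.58 × 10⁵.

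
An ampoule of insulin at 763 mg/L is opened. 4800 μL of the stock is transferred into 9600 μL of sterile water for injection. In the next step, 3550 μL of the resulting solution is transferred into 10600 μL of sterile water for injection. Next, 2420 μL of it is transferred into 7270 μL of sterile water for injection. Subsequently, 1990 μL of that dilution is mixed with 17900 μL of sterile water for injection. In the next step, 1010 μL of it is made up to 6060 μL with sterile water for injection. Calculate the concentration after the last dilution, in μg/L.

Overall dilution factor = 3 × 3.986 × 4.004 × 9.995 × 6 = 2871.
763 mg/L / 2871 = 0.266 mg/L = 266 μg/L.

266 μg/L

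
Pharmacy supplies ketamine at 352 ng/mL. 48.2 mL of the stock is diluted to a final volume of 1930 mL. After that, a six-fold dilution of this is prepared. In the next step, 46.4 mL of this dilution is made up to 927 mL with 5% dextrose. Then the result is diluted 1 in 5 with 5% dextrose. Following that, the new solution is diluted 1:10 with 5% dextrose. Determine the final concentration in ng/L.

Overall dilution factor = 40.04 × 6 × 19.98 × 5 × 10 = 2.40 × 10⁵.
352 ng/mL / 2.40 × 10⁵ = 1.47 × 10⁻³ ng/mL = 1.47 ng/L.

1.47 ng/L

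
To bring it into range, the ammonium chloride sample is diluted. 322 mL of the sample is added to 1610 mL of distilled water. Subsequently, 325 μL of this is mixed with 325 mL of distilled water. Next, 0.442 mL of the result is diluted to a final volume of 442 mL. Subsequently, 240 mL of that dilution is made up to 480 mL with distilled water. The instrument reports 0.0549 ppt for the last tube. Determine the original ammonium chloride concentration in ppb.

Overall dilution factor = 6 × 1001 × 1000 × 2 = 1.20 × 10⁷.
Original = 0.0549 ppt × 1.20 × 10⁷ = 6.59 × 10⁵ ppt = 659 ppb.

659 ppb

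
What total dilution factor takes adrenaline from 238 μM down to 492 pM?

Factor = C₀/C_target = 238 μM / 492 pM = 4.84 × 10⁵.

4.84 × 10⁵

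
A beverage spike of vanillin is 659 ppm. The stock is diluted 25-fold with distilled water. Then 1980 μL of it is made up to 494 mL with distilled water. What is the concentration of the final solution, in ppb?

106 ppb

Overall dilution factor = 25 × 249.5 = 6237.
659 ppm / 6237 = 0.106 ppm = 106 ppb.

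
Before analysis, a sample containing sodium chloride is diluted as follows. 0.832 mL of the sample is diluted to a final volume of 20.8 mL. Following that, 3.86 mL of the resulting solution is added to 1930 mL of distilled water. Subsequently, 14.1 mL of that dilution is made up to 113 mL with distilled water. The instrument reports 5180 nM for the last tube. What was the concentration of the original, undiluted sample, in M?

Overall dilution factor = 25 × 501 × 8.014 = 1.00 × 10⁵.
Original = 5180 nM × 1.00 × 10⁵ = 5.20 × 10⁸ nM = 0.520 M.

0.520 M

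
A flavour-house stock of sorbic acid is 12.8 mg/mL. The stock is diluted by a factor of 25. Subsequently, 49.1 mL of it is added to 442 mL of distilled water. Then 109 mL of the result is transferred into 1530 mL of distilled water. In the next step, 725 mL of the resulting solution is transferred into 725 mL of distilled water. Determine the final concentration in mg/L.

Overall dilution factor = 25 × 10.00 × 15.04 × 2 = 7520.
12.8 mg/mL / 7520 = 1.70 × 10⁻³ mg/mL = 1.70 mg/L.

1.70 mg/L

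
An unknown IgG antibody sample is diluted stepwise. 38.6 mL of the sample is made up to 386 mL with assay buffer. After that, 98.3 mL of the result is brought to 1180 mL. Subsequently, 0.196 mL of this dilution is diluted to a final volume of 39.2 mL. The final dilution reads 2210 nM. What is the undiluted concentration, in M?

0.0531 M

Overall dilution factor = 10 × 12.00 × 200 = 2.40 × 10⁴.
Original = 2210 nM × 2.40 × 10⁴ = 5.31 × 10⁷ nM = 0.0531 M.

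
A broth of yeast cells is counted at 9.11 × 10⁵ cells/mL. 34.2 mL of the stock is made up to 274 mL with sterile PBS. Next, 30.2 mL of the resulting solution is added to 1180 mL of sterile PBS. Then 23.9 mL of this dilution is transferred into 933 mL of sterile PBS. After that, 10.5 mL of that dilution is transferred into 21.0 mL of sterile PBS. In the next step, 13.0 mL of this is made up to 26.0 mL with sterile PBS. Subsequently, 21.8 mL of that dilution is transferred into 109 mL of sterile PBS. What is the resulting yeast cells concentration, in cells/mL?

Overall dilution factor = 8.012 × 40.07 × 40.04 × 3 × 2 × 6 = 4.63 × 10⁵.
9.11 × 10⁵ cells/mL / 4.63 × 10⁵ = 1.97 cells/mL.

1.97 cells/mL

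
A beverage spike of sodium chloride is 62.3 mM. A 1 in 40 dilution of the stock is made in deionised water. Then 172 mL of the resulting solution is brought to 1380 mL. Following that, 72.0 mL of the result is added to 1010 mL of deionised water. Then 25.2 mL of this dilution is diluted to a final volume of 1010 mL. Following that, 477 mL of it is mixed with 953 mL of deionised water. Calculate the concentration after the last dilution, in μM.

0.108 μM

Overall dilution factor = 40 × 8.023 × 15.03 × 40.08 × 2.998 = 5.79 × 10⁵.
62.3 mM / 5.79 × 10⁵ = 1.08 × 10⁻⁴ mM = 0.108 μM.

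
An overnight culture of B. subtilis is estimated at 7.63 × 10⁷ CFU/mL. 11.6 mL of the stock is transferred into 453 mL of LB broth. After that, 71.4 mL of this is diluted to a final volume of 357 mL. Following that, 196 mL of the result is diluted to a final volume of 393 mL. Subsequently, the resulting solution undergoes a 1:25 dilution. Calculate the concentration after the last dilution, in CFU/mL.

7600 CFU/mL

Overall dilution factor = 40.05 × 5 × 2.005 × 25 = 1.00 × 10⁴.
7.63 × 10⁷ CFU/mL / 1.00 × 10⁴ = 7600 CFU/mL.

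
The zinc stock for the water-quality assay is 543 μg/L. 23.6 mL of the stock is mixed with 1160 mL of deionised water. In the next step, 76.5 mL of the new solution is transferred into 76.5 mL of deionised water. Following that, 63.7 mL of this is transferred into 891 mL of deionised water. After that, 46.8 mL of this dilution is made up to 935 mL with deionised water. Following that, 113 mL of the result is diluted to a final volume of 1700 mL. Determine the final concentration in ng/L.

1.20 ng/L

Overall dilution factor = 50.15 × 2 × 14.99 × 19.98 × 15.04 = 4.52 × 10⁵.
543 μg/L / 4.52 × 10⁵ = 1.20 × 10⁻³ μg/L = 1.20 ng/L.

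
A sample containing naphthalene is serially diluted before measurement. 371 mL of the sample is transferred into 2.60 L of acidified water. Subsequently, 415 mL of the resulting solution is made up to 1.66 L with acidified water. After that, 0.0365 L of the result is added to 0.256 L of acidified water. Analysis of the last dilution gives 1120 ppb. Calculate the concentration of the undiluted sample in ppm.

Overall dilution factor = 8.008 × 4 × 8.014 = 257.
Original = 1120 ppb × 257 = 2.88 × 10⁵ ppb = 288 ppm.

288 ppm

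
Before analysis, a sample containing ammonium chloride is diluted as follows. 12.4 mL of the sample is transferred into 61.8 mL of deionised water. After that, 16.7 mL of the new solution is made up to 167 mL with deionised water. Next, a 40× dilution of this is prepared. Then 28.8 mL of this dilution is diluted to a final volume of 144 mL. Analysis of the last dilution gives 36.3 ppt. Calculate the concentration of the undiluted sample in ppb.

Overall dilution factor = 5.984 × 10 × 40 × 5 = 1.20 × 10⁴.
Original = 36.3 ppt × 1.20 × 10⁴ = 4.34 × 10⁵ ppt = 434 ppb.

434 ppb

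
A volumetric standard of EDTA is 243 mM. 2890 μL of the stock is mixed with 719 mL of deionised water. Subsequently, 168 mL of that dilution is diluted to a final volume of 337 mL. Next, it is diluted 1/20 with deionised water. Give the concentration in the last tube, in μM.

24.2 μM

Overall dilution factor = 249.8 × 2.006 × 20 = 1.00 × 10⁴.
243 mM / 1.00 × 10⁴ = 0.0242 mM = 24.2 μM.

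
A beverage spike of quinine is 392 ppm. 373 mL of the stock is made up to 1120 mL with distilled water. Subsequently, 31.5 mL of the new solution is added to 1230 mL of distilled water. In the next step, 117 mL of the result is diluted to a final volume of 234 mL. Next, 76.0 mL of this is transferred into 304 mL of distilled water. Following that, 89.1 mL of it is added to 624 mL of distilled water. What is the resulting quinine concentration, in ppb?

40.7 ppb

Overall dilution factor = 3.003 × 40.05 × 2 × 5 × 8.003 = 9624.
392 ppm / 9624 = 0.0407 ppm = 40.7 ppb.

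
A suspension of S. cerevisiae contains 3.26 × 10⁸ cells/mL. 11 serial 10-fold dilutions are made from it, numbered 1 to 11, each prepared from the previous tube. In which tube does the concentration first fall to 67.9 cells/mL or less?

Tube n has concentration 3.26 × 10⁸ cells/mL / 10ⁿ.
Need 10ⁿ ≥ 3.26 × 10⁸ cells/mL / 67.9 cells/mL = 4.80 × 10⁶, so n ≥ 6.68.
First such tube: n = 7.

tube 7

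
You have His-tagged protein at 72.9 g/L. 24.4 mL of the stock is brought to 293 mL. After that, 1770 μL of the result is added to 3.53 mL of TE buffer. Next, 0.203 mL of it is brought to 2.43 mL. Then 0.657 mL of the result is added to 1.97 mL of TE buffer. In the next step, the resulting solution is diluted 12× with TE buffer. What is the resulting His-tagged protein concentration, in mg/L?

Overall dilution factor = 12.01 × 2.994 × 11.97 × 3.998 × 12 = 2.07 × 10⁴.
72.9 g/L / 2.07 × 10⁴ = 3.53 × 10⁻³ g/L = 3.53 mg/L.

3.53 mg/L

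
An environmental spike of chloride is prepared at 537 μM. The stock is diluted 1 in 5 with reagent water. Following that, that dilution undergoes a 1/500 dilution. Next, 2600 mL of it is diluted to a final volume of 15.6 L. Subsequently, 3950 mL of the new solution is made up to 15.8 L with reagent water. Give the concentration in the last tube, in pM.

8950 pM

Overall dilution factor = 5 × 500 × 6 × 4 = 6.00 × 10⁴.
537 μM / 6.00 × 10⁴ = 8.95 × 10⁻³ μM = 8950 pM.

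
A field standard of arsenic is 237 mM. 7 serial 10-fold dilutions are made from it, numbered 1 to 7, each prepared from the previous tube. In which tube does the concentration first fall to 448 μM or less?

Tube n has concentration 237 mM / 10ⁿ.
Need 10ⁿ ≥ 237 mM / 448 μM = 529, so n ≥ 2.72.
First such tube: n = 3.

tube 3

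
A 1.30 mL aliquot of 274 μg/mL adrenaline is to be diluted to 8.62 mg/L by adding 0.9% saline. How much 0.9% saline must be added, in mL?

8.62 mg/L = 8.62 μg/mL.
V₂ = C₁V₁/C₂ = 274 × 1.30 / 8.62 = 41.3 mL.
Diluent to add = V₂ − V₁ = 41.3 − 1.30 = 40.0 mL.

40.0 mL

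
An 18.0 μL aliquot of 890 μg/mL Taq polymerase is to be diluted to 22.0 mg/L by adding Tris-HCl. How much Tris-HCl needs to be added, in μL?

22.0 mg/L = 22.0 μg/mL.
V₂ = C₁V₁/C₂ = 890 × 18.0 / 22.0 = 728 μL.
Diluent to add = V₂ − V₁ = 728 − 18.0 = 710 μL.

710 μL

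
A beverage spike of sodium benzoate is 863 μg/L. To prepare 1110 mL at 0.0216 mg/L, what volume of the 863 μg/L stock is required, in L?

0.0216 mg/L = 21.6 μg/L.
V₁ = C₂V₂/C₁ = 21.6 × 1110 / 863 = 27.8 mL = 0.0278 L.

0.0278 L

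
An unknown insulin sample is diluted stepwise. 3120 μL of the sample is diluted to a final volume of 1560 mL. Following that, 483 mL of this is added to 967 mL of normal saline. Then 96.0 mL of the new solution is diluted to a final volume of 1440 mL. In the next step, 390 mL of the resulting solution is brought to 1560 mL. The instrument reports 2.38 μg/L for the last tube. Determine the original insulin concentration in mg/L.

214 mg/L

Overall dilution factor = 500 × 3.002 × 15 × 4 = 9.01 × 10⁴.
Original = 2.38 μg/L × 9.01 × 10⁴ = 2.14 × 10⁵ μg/L = 214 mg/L.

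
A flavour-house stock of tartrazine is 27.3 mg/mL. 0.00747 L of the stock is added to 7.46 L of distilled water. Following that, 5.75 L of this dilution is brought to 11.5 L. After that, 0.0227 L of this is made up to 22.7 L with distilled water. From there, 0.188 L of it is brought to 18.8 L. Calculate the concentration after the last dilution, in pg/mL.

137 pg/mL

Overall dilution factor = 999.7 × 2 × 1000 × 100 = 2.00 × 10⁸.
27.3 mg/mL / 2.00 × 10⁸ = 1.37 × 10⁻⁷ mg/mL = 137 pg/mL.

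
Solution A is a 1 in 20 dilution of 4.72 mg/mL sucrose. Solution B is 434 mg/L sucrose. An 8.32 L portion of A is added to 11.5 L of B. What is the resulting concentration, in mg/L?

C_A = 4.72 mg/mL / 20 = 0.236 mg/mL.
C_B = 434 mg/L = 0.434 mg/mL.
C_mix = (C_A·V_A + C_B·V_B)/(V_A + V_B) = (0.236×8.32 + 0.434×11.5) / 19.82 = 0.351 mg/mL = 351 mg/L.

351 mg/L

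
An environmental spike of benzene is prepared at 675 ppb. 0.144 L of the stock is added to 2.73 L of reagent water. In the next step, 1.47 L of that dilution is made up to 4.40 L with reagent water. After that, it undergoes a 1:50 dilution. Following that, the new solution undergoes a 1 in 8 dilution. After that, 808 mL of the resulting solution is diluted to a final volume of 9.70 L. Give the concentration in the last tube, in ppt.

Overall dilution factor = 19.96 × 2.993 × 50 × 8 × 12.00 = 2.87 × 10⁵.
675 ppb / 2.87 × 10⁵ = 2.35 × 10⁻³ ppb = 2.35 ppt.

2.35 ppt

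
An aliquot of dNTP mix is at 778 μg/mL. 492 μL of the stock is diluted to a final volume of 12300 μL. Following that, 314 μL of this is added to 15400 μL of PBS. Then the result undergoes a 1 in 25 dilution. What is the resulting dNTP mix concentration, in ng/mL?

Overall dilution factor = 25 × 50.04 × 25 = 3.13 × 10⁴.
778 μg/mL / 3.13 × 10⁴ = 0.0249 μg/mL = 24.9 ng/mL.

24.9 ng/mL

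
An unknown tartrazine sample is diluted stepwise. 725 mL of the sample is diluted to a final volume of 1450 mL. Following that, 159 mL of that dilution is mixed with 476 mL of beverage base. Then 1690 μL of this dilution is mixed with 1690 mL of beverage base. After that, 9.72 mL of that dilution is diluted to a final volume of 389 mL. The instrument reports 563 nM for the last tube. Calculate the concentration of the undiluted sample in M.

0.180 M

Overall dilution factor = 2 × 3.994 × 1001 × 40.02 = 3.20 × 10⁵.
Original = 563 nM × 3.20 × 10⁵ = 1.80 × 10⁸ nM = 0.180 M.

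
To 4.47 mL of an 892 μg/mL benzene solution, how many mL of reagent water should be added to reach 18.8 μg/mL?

V₂ = C₁V₁/C₂ = 892 × 4.47 / 18.8 = 212 mL.
Diluent to add = V₂ − V₁ = 212 − 4.47 = 208 mL.

208 mL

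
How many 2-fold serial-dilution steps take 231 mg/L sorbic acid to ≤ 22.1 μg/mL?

4

Need 2ⁿ ≥ 10.5, so n ≥ log(10.5)/log(2) = 3.39.
Minimum whole steps: n = 4.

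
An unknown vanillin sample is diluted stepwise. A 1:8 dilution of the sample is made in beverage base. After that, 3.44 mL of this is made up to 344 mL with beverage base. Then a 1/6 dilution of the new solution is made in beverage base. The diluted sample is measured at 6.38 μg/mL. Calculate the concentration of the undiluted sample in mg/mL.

30.6 mg/mL

Overall dilution factor = 8 × 100 × 6 = 4800.
Original = 6.38 μg/mL × 4800 = 3.06 × 10⁴ μg/mL = 30.6 mg/mL.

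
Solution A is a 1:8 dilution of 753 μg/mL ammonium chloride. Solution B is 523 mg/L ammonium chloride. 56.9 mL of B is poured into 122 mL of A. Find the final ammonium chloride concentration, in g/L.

C_A = 753 μg/mL / 8 = 94.1 μg/mL.
C_B = 523 mg/L = 523 μg/mL.
C_mix = (C_A·V_A + C_B·V_B)/(V_A + V_B) = (94.1×122 + 523×56.9) / 178.9 = 231 μg/mL = 0.231 g/L.

0.231 g/L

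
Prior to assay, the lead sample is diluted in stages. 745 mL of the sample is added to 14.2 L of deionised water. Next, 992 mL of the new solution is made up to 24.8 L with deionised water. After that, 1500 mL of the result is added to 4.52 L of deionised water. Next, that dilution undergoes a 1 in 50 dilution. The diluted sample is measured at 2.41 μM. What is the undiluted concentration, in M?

0.243 M

Overall dilution factor = 20.06 × 25 × 4.013 × 50 = 1.01 × 10⁵.
Original = 2.41 μM × 1.01 × 10⁵ = 2.43 × 10⁵ μM = 0.243 M.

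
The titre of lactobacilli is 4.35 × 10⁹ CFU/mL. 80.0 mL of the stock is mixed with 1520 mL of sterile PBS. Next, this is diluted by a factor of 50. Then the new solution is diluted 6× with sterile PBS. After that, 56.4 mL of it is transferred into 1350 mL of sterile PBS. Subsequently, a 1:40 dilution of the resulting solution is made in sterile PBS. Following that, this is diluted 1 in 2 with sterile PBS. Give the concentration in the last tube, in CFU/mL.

363 CFU/mL

Overall dilution factor = 20 × 50 × 6 × 24.94 × 40 × 2 = 1.20 × 10⁷.
4.35 × 10⁹ CFU/mL / 1.20 × 10⁷ = 363 CFU/mL.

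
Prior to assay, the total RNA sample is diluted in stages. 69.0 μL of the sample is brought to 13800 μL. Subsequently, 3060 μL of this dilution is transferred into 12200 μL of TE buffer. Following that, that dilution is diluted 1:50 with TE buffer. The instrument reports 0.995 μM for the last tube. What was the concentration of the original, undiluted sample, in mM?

Overall dilution factor = 200 × 4.987 × 50 = 4.99 × 10⁴.
Original = 0.995 μM × 4.99 × 10⁴ = 4.96 × 10⁴ μM = 49.6 mM.

49.6 mM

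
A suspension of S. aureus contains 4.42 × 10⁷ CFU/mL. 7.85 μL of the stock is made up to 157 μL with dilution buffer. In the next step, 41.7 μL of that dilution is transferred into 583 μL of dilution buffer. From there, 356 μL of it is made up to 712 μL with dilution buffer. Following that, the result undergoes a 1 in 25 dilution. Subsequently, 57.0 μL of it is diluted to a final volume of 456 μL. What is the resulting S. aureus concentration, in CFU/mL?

369 CFU/mL

Overall dilution factor = 20 × 14.98 × 2 × 25 × 8 = 1.20 × 10⁵.
4.42 × 10⁷ CFU/mL / 1.20 × 10⁵ = 369 CFU/mL.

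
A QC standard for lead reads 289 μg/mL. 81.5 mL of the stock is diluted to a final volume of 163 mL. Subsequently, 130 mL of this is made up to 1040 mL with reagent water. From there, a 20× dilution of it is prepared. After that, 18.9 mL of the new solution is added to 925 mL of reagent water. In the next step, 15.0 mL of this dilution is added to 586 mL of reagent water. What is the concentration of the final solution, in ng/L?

Overall dilution factor = 2 × 8 × 20 × 49.94 × 40.07 = 6.40 × 10⁵.
289 μg/mL / 6.40 × 10⁵ = 4.51 × 10⁻⁴ μg/mL = 451 ng/L.

451 ng/L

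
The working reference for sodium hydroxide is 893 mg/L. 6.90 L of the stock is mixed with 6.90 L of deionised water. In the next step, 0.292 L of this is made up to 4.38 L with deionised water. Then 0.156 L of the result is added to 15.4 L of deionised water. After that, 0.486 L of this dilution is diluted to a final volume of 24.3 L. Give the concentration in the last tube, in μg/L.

Overall dilution factor = 2 × 15 × 99.72 × 50 = 1.50 × 10⁵.
893 mg/L / 1.50 × 10⁵ = 5.97 × 10⁻³ mg/L = 5.97 μg/L.

5.97 μg/L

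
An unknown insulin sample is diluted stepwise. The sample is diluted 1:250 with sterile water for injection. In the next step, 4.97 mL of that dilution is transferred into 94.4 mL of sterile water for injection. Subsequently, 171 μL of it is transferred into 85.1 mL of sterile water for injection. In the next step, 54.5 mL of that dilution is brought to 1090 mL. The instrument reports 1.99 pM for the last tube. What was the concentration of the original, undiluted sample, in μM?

Overall dilution factor = 250 × 19.99 × 498.7 × 20 = 4.99 × 10⁷.
Original = 1.99 pM × 4.99 × 10⁷ = 9.92 × 10⁷ pM = 99.2 μM.

99.2 μM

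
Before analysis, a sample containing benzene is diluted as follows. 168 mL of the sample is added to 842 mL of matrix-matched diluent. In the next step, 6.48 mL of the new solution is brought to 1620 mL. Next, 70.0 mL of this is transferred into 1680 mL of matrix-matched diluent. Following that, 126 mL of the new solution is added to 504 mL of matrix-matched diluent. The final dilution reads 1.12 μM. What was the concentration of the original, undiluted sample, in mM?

210 mM

Overall dilution factor = 6.012 × 250 × 25 × 5 = 1.88 × 10⁵.
Original = 1.12 μM × 1.88 × 10⁵ = 2.10 × 10⁵ μM = 210 mM.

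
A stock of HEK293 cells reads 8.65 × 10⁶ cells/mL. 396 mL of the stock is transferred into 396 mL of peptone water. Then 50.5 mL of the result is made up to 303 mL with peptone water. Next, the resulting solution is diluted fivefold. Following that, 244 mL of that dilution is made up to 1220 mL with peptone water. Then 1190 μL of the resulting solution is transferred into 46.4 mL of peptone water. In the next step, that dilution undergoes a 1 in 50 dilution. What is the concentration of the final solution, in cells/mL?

14.4 cells/mL

Overall dilution factor = 2 × 6 × 5 × 5 × 39.99 × 50 = 6.00 × 10⁵.
8.65 × 10⁶ cells/mL / 6.00 × 10⁵ = 14.4 cells/mL.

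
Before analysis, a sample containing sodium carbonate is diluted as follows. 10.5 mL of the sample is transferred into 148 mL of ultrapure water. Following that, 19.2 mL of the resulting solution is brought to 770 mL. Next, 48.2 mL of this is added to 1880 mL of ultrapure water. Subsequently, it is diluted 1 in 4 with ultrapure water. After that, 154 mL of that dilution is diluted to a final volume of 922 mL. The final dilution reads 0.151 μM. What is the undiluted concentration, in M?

0.0876 M

Overall dilution factor = 15.10 × 40.10 × 40.00 × 4 × 5.987 = 5.80 × 10⁵.
Original = 0.151 μM × 5.80 × 10⁵ = 8.76 × 10⁴ μM = 0.0876 M.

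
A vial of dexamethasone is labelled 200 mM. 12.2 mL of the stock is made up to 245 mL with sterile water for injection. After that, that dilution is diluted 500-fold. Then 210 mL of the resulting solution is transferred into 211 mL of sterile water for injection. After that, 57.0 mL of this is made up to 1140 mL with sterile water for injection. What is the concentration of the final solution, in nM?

497 nM

Overall dilution factor = 20.08 × 500 × 2.005 × 20 = 4.03 × 10⁵.
200 mM / 4.03 × 10⁵ = 4.97 × 10⁻⁴ mM = 497 nM.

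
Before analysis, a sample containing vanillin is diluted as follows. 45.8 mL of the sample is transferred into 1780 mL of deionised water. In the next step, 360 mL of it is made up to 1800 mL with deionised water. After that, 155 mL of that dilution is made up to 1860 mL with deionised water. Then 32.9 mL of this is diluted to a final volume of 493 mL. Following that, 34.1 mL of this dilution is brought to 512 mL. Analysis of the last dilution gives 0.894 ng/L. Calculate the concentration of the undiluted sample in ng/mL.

481 ng/mL

Overall dilution factor = 39.86 × 5 × 12 × 14.98 × 15.01 = 5.38 × 10⁵.
Original = 0.894 ng/L × 5.38 × 10⁵ = 4.81 × 10⁵ ng/L = 481 ng/mL.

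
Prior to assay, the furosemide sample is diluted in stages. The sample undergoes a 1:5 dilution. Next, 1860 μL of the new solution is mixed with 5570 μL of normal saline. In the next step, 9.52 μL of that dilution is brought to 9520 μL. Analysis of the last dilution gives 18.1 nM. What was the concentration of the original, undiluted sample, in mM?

Overall dilution factor = 5 × 3.995 × 1000 = 2.00 × 10⁴.
Original = 18.1 nM × 2.00 × 10⁴ = 3.62 × 10⁵ nM = 0.362 mM.

0.362 mM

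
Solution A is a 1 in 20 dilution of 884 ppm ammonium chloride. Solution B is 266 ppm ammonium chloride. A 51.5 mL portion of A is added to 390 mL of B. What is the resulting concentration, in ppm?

240 ppm

C_A = 884 ppm / 20 = 44.2 ppm.
C_mix = (C_A·V_A + C_B·V_B)/(V_A + V_B) = (44.2×51.5 + 266×390) / 441.5 = 240 ppm.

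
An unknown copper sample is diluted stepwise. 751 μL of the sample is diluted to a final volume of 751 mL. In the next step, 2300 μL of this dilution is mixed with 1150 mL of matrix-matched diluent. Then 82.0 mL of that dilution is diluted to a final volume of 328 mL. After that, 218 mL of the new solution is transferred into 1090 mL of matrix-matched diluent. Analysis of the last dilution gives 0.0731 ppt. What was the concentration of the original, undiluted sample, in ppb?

Overall dilution factor = 1000 × 501 × 4 × 6 = 1.20 × 10⁷.
Original = 0.0731 ppt × 1.20 × 10⁷ = 8.79 × 10⁵ ppt = 879 ppb.

879 ppb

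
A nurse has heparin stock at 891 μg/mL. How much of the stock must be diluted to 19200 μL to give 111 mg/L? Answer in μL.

2390 μL

111 mg/L = 111 μg/mL.
V₁ = C₂V₂/C₁ = 111 × 19200 / 891 = 2392 μL.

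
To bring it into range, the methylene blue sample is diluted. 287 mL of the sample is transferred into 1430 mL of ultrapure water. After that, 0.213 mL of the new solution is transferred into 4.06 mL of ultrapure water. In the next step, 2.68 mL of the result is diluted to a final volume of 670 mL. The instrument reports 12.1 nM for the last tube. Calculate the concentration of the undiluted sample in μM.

363 μM

Overall dilution factor = 5.983 × 20.06 × 250 = 3.00 × 10⁴.
Original = 12.1 nM × 3.00 × 10⁴ = 3.63 × 10⁵ nM = 363 μM.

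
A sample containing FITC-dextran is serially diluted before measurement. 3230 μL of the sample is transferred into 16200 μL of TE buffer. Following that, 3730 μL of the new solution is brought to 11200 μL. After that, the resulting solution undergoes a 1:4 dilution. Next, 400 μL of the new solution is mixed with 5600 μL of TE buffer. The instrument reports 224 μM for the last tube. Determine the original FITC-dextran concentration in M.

Overall dilution factor = 6.015 × 3.003 × 4 × 15 = 1084.
Original = 224 μM × 1084 = 2.43 × 10⁵ μM = 0.243 M.

0.243 M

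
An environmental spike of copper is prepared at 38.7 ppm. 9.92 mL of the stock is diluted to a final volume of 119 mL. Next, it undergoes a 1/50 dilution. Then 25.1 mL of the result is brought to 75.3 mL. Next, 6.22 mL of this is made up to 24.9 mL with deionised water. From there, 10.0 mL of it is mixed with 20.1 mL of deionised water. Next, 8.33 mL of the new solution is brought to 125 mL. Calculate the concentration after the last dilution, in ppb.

0.119 ppb

Overall dilution factor = 12.00 × 50 × 3 × 4.003 × 3.010 × 15.01 = 3.25 × 10⁵.
38.7 ppm / 3.25 × 10⁵ = 1.19 × 10⁻⁴ ppm = 0.119 ppb.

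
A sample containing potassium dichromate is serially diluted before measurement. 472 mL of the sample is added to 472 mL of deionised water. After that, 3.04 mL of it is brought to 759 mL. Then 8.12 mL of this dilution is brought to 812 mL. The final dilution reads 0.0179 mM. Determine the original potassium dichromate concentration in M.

Overall dilution factor = 2 × 249.7 × 100 = 4.99 × 10⁴.
Original = 0.0179 mM × 4.99 × 10⁴ = 894 mM = 0.894 M.

0.894 M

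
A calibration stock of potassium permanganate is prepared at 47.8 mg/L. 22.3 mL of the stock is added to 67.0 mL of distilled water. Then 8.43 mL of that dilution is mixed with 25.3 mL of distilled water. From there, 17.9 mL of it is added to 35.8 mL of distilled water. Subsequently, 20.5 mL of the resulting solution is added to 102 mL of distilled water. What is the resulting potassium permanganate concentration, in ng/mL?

Overall dilution factor = 4.004 × 4.001 × 3 × 5.976 = 287.
47.8 mg/L / 287 = 0.166 mg/L = 166 ng/mL.

166 ng/mL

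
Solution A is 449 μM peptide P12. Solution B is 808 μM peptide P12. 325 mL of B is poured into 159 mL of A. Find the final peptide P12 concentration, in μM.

C_mix = (C_A·V_A + C_B·V_B)/(V_A + V_B) = (449×159 + 808×325) / 484.0 = 690 μM.

690 μM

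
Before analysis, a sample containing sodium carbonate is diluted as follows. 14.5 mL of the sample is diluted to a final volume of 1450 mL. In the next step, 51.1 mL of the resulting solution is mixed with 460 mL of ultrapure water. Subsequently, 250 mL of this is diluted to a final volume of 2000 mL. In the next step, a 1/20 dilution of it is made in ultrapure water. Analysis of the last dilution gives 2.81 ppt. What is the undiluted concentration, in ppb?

Overall dilution factor = 100 × 10.00 × 8 × 20 = 1.60 × 10⁵.
Original = 2.81 ppt × 1.60 × 10⁵ = 4.50 × 10⁵ ppt = 450 ppb.

450 ppb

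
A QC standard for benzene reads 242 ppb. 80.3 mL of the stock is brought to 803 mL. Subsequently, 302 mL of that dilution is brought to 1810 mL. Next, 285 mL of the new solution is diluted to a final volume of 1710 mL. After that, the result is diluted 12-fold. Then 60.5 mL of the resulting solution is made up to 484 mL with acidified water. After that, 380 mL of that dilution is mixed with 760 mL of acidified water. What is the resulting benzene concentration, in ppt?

2.34 ppt

Overall dilution factor = 10 × 5.993 × 6 × 12 × 8 × 3 = 1.04 × 10⁵.
242 ppb / 1.04 × 10⁵ = 2.34 × 10⁻³ ppb = 2.34 ppt.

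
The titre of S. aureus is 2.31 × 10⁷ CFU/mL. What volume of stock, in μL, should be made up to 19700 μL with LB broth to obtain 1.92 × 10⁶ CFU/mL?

1640 μL

V₁ = C₂V₂/C₁ = 1.92 × 10⁶ × 19700 / 2.31 × 10⁷ = 1637 μL.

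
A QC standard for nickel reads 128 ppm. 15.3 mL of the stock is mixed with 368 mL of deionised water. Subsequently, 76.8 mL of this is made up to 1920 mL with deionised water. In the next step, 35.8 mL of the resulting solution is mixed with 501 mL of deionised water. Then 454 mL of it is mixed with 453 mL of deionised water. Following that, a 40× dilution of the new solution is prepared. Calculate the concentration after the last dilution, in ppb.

Overall dilution factor = 25.05 × 25 × 14.99 × 1.998 × 40 = 7.50 × 10⁵.
128 ppm / 7.50 × 10⁵ = 1.71 × 10⁻⁴ ppm = 0.171 ppb.

0.171 ppb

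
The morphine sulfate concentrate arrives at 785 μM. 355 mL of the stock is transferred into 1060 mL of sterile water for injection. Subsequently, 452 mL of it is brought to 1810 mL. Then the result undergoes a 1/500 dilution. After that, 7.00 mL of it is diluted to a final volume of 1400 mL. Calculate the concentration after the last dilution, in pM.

Overall dilution factor = 3.986 × 4.004 × 500 × 200 = 1.60 × 10⁶.
785 μM / 1.60 × 10⁶ = 4.92 × 10⁻⁴ μM = 492 pM.

492 pM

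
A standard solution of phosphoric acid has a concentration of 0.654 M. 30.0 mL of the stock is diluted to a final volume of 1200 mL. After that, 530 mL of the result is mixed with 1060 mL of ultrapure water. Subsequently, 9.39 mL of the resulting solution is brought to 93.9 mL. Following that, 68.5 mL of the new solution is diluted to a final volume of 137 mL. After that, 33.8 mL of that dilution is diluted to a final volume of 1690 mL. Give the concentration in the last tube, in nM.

5450 nM

Overall dilution factor = 40 × 3 × 10 × 2 × 50 = 1.20 × 10⁵.
0.654 M / 1.20 × 10⁵ = 5.45 × 10⁻⁶ M = 5450 nM.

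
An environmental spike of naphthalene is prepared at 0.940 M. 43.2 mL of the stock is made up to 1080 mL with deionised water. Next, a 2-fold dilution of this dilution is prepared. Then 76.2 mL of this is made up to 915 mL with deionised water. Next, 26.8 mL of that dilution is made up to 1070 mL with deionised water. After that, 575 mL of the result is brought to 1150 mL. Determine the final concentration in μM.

19.6 μM

Overall dilution factor = 25 × 2 × 12.01 × 39.93 × 2 = 4.79 × 10⁴.
0.940 M / 4.79 × 10⁴ = 1.96 × 10⁻⁵ M = 19.6 μM.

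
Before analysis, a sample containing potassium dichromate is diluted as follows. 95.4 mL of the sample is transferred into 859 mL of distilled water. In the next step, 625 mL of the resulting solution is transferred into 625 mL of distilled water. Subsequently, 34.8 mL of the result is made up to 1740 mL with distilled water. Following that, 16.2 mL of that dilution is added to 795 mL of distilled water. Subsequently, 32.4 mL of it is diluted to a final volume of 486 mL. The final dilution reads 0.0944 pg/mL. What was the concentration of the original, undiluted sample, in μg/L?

Overall dilution factor = 10.00 × 2 × 50 × 50.07 × 15 = 7.51 × 10⁵.
Original = 0.0944 pg/mL × 7.51 × 10⁵ = 7.09 × 10⁴ pg/mL = 70.9 μg/L.

70.9 μg/L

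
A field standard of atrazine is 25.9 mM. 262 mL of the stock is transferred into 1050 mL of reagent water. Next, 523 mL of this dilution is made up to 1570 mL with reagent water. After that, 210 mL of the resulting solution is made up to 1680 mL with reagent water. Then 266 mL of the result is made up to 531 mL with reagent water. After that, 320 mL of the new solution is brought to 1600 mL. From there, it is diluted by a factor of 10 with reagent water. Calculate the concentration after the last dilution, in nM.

Overall dilution factor = 5.008 × 3.002 × 8 × 1.996 × 5 × 10 = 1.20 × 10⁴.
25.9 mM / 1.20 × 10⁴ = 2.16 × 10⁻³ mM = 2160 nM.

2160 nM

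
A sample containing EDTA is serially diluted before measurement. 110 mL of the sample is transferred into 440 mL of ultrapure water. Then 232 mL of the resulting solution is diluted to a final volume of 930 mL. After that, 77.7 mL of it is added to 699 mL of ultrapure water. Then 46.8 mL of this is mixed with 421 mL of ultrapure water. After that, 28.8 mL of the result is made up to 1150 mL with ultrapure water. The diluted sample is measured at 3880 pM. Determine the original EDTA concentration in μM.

310 μM

Overall dilution factor = 5 × 4.009 × 9.996 × 9.996 × 39.93 = 8.00 × 10⁴.
Original = 3880 pM × 8.00 × 10⁴ = 3.10 × 10⁸ pM = 310 μM.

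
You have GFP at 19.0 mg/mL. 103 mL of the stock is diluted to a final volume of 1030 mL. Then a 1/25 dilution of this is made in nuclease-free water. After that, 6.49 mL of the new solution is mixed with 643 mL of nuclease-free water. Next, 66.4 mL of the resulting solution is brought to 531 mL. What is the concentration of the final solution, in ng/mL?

Overall dilution factor = 10 × 25 × 100.1 × 7.997 = 2.00 × 10⁵.
19.0 mg/mL / 2.00 × 10⁵ = 9.50 × 10⁻⁵ mg/mL = 95.0 ng/mL.

95.0 ng/mL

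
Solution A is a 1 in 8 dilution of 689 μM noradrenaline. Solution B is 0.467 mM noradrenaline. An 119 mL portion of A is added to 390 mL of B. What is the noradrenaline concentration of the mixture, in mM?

0.378 mM

C_A = 689 μM / 8 = 86.1 μM.
C_B = 0.467 mM = 467 μM.
C_mix = (C_A·V_A + C_B·V_B)/(V_A + V_B) = (86.1×119 + 467×390) / 509.0 = 378 μM = 0.378 mM.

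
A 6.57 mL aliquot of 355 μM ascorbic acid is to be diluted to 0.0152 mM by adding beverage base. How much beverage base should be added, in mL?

0.0152 mM = 15.2 μM.
V₂ = C₁V₁/C₂ = 355 × 6.57 / 15.2 = 153 mL.
Diluent to add = V₂ − V₁ = 153 − 6.57 = 147 mL.

147 mL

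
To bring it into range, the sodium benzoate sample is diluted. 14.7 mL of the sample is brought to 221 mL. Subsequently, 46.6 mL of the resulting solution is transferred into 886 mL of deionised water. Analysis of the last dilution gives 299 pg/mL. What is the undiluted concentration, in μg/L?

90.0 μg/L

Overall dilution factor = 15.03 × 20.01 = 301.
Original = 299 pg/mL × 301 = 9.00 × 10⁴ pg/mL = 90.0 μg/L.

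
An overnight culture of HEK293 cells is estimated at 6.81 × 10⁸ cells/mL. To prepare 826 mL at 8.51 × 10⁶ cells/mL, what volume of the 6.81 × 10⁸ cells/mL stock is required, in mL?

10.3 mL

V₁ = C₂V₂/C₁ = 8.51 × 10⁶ × 826 / 6.81 × 10⁸ = 10.3 mL.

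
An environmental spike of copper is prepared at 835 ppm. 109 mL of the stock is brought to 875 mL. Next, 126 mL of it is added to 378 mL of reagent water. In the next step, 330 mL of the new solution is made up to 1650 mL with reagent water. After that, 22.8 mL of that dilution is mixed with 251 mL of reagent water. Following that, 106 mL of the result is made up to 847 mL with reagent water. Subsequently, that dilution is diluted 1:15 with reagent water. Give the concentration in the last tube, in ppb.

3.61 ppb

Overall dilution factor = 8.028 × 4 × 5 × 12.01 × 7.991 × 15 = 2.31 × 10⁵.
835 ppm / 2.31 × 10⁵ = 3.61 × 10⁻³ ppm = 3.61 ppb.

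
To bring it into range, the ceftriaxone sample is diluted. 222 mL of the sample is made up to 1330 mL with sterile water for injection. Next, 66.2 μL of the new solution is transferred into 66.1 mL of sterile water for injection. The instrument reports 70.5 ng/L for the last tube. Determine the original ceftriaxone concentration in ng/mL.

Overall dilution factor = 5.991 × 999.5 = 5988.
Original = 70.5 ng/L × 5988 = 4.22 × 10⁵ ng/L = 422 ng/mL.

422 ng/mL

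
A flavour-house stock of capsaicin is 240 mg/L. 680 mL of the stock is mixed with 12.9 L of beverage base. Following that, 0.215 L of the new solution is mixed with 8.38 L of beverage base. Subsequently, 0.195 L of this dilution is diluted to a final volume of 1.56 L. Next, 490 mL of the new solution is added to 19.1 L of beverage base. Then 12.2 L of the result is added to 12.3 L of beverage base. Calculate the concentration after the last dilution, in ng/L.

468 ng/L

Overall dilution factor = 19.97 × 39.98 × 8 × 39.98 × 2.008 = 5.13 × 10⁵.
240 mg/L / 5.13 × 10⁵ = 4.68 × 10⁻⁴ mg/L = 468 ng/L.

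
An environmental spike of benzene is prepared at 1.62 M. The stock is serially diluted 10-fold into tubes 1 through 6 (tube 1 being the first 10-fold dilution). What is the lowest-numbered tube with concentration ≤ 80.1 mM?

tube 2

Tube n has concentration 1.62 M / 10ⁿ.
Need 10ⁿ ≥ 1.62 M / 80.1 mM = 20.2, so n ≥ 1.31.
First such tube: n = 2.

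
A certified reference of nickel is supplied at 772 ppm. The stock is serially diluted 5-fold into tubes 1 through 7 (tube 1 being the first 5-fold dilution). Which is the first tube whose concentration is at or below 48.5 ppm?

Tube n has concentration 772 ppm / 5ⁿ.
Need 5ⁿ ≥ 772 ppm / 48.5 ppm = 15.9, so n ≥ 1.72.
First such tube: n = 2.

tube 2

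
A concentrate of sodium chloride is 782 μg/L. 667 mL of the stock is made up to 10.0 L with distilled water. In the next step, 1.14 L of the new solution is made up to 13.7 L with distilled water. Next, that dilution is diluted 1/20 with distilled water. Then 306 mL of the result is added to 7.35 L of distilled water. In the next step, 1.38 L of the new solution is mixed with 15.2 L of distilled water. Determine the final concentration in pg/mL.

0.722 pg/mL

Overall dilution factor = 14.99 × 12.02 × 20 × 25.02 × 12.01 = 1.08 × 10⁶.
782 μg/L / 1.08 × 10⁶ = 7.22 × 10⁻⁴ μg/L = 0.722 pg/mL.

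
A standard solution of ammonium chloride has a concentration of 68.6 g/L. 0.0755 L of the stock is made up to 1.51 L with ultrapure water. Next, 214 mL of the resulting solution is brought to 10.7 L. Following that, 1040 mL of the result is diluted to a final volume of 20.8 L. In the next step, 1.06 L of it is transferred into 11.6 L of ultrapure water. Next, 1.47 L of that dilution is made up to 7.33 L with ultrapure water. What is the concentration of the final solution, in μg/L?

Overall dilution factor = 20 × 50 × 20 × 11.94 × 4.986 = 1.19 × 10⁶.
68.6 g/L / 1.19 × 10⁶ = 5.76 × 10⁻⁵ g/L = 57.6 μg/L.

57.6 μg/L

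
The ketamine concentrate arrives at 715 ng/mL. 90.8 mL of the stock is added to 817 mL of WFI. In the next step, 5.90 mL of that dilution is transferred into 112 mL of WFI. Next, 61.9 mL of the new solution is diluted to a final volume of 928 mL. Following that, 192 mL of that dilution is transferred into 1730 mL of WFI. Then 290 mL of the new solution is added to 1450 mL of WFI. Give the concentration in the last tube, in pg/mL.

Overall dilution factor = 9.998 × 19.98 × 14.99 × 10.01 × 6 = 1.80 × 10⁵.
715 ng/mL / 1.80 × 10⁵ = 3.97 × 10⁻³ ng/mL = 3.97 pg/mL.

3.97 pg/mL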